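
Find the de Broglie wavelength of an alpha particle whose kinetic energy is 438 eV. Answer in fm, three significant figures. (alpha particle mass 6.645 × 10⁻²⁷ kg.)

KE = 438 eV = 7.017 × 10⁻¹⁷ J.
p = √(2mKE) = √(2 × 6.645 × 10⁻²⁷ × 7.017 × 10⁻¹⁷) = 9.657 × 10⁻²² kg·m/s.
λ = h/p = 6.626 × 10⁻³⁴ / 9.657 × 10⁻²² = 6.86 × 10⁻¹³ m = 686 fm.

λ = 686 fm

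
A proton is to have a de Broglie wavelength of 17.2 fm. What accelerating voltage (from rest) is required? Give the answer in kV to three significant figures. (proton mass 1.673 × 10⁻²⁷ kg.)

V = 2770 kV

p = h/λ = 6.626 × 10⁻³⁴ / 1.720 × 10⁻¹⁴ = 3.852 × 10⁻²⁰ kg·m/s.
KE = p²/(2m) = 4.435 × 10⁻¹³ J.
V = KE/e = 4.435 × 10⁻¹³ / (1.602 × 10⁻¹⁹) = 2770 kV.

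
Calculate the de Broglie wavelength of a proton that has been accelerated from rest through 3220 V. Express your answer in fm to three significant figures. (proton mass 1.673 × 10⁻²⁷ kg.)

KE = eV = 1.602 × 10⁻¹⁹ × 3220 = 5.158 × 10⁻¹⁶ J.
p = √(2mKE) = √(2 × 1.673 × 10⁻²⁷ × 5.158 × 10⁻¹⁶) = 1.314 × 10⁻²¹ kg·m/s.
λ = h/p = 6.626 × 10⁻³⁴ / 1.314 × 10⁻²¹ = 5.04 × 10⁻¹³ m = 504 fm.

λ = 504 fm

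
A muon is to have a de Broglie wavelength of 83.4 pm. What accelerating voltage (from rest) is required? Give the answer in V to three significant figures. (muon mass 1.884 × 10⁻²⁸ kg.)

p = h/λ = 6.626 × 10⁻³⁴ / 8.340 × 10⁻¹¹ = 7.945 × 10⁻²⁴ kg·m/s.
KE = p²/(2m) = 1.675 × 10⁻¹⁹ J.
V = KE/e = 1.675 × 10⁻¹⁹ / (1.602 × 10⁻¹⁹) = 1.05 V.

V = 1.05 V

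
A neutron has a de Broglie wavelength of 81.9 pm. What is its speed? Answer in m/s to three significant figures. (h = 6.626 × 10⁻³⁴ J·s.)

v = 4830 m/s

p = h/λ = 6.626 × 10⁻³⁴ / 8.190 × 10⁻¹¹ = 8.090 × 10⁻²⁴ kg·m/s.
v = p/m = 8.090 × 10⁻²⁴ / 1.675 × 10⁻²⁷ = 4.83 × 10³ m/s = 4830 m/s.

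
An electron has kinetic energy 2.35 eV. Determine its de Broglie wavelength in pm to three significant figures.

KE = 2.35 eV = 3.765 × 10⁻¹⁹ J.
p = √(2mKE) = √(2 × 9.109 × 10⁻³¹ × 3.765 × 10⁻¹⁹) = 8.282 × 10⁻²⁵ kg·m/s.
λ = h/p = 6.626 × 10⁻³⁴ / 8.282 × 10⁻²⁵ = 8.00 × 10⁻¹⁰ m = 800 pm.

λ = 800 pm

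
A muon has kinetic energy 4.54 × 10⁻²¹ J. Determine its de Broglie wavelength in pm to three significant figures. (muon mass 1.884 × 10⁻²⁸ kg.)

p = √(2mKE) = √(2 × 1.884 × 10⁻²⁸ × 4.540 × 10⁻²¹) = 1.308 × 10⁻²⁴ kg·m/s.
λ = h/p = 6.626 × 10⁻³⁴ / 1.308 × 10⁻²⁴ = 5.07 × 10⁻¹⁰ m = 507 pm.

λ = 507 pm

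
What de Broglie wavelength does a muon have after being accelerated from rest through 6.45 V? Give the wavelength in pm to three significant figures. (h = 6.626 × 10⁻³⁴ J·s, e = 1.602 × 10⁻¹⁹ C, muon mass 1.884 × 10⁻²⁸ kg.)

KE = eV = 1.602 × 10⁻¹⁹ × 6.450 = 1.033 × 10⁻¹⁸ J.
p = √(2mKE) = √(2 × 1.884 × 10⁻²⁸ × 1.033 × 10⁻¹⁸) = 1.973 × 10⁻²³ kg·m/s.
λ = h/p = 6.626 × 10⁻³⁴ / 1.973 × 10⁻²³ = 3.36 × 10⁻¹¹ m = 33.6 pm.

λ = 33.6 pm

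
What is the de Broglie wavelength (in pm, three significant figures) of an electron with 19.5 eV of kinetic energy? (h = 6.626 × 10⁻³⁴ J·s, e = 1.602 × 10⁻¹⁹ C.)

KE = 19.5 eV = 3.124 × 10⁻¹⁸ J.
p = √(2mKE) = √(2 × 9.109 × 10⁻³¹ × 3.124 × 10⁻¹⁸) = 2.386 × 10⁻²⁴ kg·m/s.
λ = h/p = 6.626 × 10⁻³⁴ / 2.386 × 10⁻²⁴ = 2.78 × 10⁻¹⁰ m = 278 pm.

λ = 278 pm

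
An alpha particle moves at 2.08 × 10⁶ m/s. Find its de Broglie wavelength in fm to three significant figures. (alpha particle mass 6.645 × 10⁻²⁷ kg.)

p = mv = 6.645 × 10⁻²⁷ × 2.08 × 10⁶ = 1.382 × 10⁻²⁰ kg·m/s.
λ = h/p = 6.626 × 10⁻³⁴ / 1.382 × 10⁻²⁰ = 4.79 × 10⁻¹⁴ m = 47.9 fm.

λ = 47.9 fm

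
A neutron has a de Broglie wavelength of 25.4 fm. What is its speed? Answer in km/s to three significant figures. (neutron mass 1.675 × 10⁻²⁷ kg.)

v = 1.56 × 10⁴ km/s

p = h/λ = 6.626 × 10⁻³⁴ / 2.540 × 10⁻¹⁴ = 2.609 × 10⁻²⁰ kg·m/s.
v = p/m = 2.609 × 10⁻²⁰ / 1.675 × 10⁻²⁷ = 1.56 × 10⁷ m/s = 1.56 × 10⁴ km/s.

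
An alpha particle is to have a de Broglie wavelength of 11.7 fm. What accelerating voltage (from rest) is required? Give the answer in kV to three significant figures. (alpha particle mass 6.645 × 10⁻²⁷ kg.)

p = h/λ = 6.626 × 10⁻³⁴ / 1.170 × 10⁻¹⁴ = 5.663 × 10⁻²⁰ kg·m/s.
KE = p²/(2m) = 2.413 × 10⁻¹³ J.
V = KE/2e = 2.413 × 10⁻¹³ / (2 × 1.602 × 10⁻¹⁹) = 753 kV.

V = 753 kV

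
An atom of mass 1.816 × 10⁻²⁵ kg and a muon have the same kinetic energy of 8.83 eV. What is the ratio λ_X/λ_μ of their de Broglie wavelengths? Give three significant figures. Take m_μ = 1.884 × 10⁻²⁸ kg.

At fixed KE, p = √(2mKE) so λ = h/p ∝ 1/√m.
λ_X/λ_μ = √(m_μ/m_X) = √(1.884 × 10⁻²⁸/1.816 × 10⁻²⁵) = √(1.037 × 10⁻³) = 0.0322.

λ_X/λ_μ = 0.0322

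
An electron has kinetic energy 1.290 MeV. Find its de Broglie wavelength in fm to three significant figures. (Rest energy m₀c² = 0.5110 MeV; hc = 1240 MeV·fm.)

λ = 718 fm

Total energy E = KE + m₀c² = 1.290 + 0.5110 = 1.8010 MeV.
(pc)² = E² − (m₀c²)² = (1.8010)² − (0.5110)² = 2.982 MeV², so pc = 1.727 MeV.
λ = hc/(pc) = 1240 MeV·fm / 1.727 MeV = 718 fm.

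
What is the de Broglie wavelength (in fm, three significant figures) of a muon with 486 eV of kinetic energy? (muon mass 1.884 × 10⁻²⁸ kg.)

KE = 486 eV = 7.786 × 10⁻¹⁷ J.
p = √(2mKE) = √(2 × 1.884 × 10⁻²⁸ × 7.786 × 10⁻¹⁷) = 1.713 × 10⁻²² kg·m/s.
λ = h/p = 6.626 × 10⁻³⁴ / 1.713 × 10⁻²² = 3.87 × 10⁻¹² m = 3870 fm.

λ = 3870 fm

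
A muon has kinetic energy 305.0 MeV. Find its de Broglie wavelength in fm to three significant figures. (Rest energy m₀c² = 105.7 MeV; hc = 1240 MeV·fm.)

λ = 3.12 fm

Total energy E = KE + m₀c² = 305.0 + 105.7 = 410.7 MeV.
(pc)² = E² − (m₀c²)² = (410.7)² − (105.7)² = 1.575 × 10⁵ MeV², so pc = 396.9 MeV.
λ = hc/(pc) = 1240 MeV·fm / 396.9 MeV = 3.12 fm.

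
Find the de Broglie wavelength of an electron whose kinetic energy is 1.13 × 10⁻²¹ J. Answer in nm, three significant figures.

p = √(2mKE) = √(2 × 9.109 × 10⁻³¹ × 1.130 × 10⁻²¹) = 4.537 × 10⁻²⁶ kg·m/s.
λ = h/p = 6.626 × 10⁻³⁴ / 4.537 × 10⁻²⁶ = 1.46 × 10⁻⁸ m = 14.6 nm.

λ = 14.6 nm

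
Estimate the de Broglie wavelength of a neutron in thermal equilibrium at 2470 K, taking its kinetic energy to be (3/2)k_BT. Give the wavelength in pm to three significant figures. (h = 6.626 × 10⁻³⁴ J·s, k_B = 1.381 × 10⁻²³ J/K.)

λ = 50.6 pm

KE = (3/2)k_BT = 1.5 × 1.381 × 10⁻²³ × 2470 = 5.117 × 10⁻²⁰ J.
p = √(2mKE) = √(2 × 1.675 × 10⁻²⁷ × 5.117 × 10⁻²⁰) = 1.309 × 10⁻²³ kg·m/s.
λ = h/p = 5.06 × 10⁻¹¹ m = 50.6 pm.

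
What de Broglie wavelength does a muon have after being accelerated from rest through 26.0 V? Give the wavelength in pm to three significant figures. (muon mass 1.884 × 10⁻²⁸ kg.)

KE = eV = 1.602 × 10⁻¹⁹ × 26.00 = 4.165 × 10⁻¹⁸ J.
p = √(2mKE) = √(2 × 1.884 × 10⁻²⁸ × 4.165 × 10⁻¹⁸) = 3.962 × 10⁻²³ kg·m/s.
λ = h/p = 6.626 × 10⁻³⁴ / 3.962 × 10⁻²³ = 1.67 × 10⁻¹¹ m = 16.7 pm.

λ = 16.7 pm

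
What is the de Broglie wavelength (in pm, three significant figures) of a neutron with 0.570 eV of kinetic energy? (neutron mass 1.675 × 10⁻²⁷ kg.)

λ = 37.9 pm

KE = 0.570 eV = 9.131 × 10⁻²⁰ J.
p = √(2mKE) = √(2 × 1.675 × 10⁻²⁷ × 9.131 × 10⁻²⁰) = 1.749 × 10⁻²³ kg·m/s.
λ = h/p = 6.626 × 10⁻³⁴ / 1.749 × 10⁻²³ = 3.79 × 10⁻¹¹ m = 37.9 pm.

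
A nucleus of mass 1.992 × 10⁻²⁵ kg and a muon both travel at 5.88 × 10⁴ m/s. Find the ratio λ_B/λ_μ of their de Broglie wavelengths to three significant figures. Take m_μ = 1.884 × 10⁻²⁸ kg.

At fixed v, p = mv so λ = h/(mv) ∝ 1/m.
λ_B/λ_μ = m_μ/m_B = 1.884 × 10⁻²⁸/1.992 × 10⁻²⁵ = 9.46 × 10⁻⁴.

λ_B/λ_μ = 9.46 × 10⁻⁴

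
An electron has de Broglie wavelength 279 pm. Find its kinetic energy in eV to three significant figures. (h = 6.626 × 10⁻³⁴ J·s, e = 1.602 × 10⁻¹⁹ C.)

p = h/λ = 6.626 × 10⁻³⁴ / 2.790 × 10⁻¹⁰ = 2.375 × 10⁻²⁴ kg·m/s.
KE = p²/(2m) = (2.375 × 10⁻²⁴)² / (2 × 9.109 × 10⁻³¹) = 3.096 × 10⁻¹⁸ J = 19.3 eV.

KE = 19.3 eV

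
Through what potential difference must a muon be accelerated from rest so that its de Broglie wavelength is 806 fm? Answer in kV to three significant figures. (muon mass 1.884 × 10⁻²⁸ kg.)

p = h/λ = 6.626 × 10⁻³⁴ / 8.060 × 10⁻¹³ = 8.221 × 10⁻²² kg·m/s.
KE = p²/(2m) = 1.794 × 10⁻¹⁵ J.
V = KE/e = 1.794 × 10⁻¹⁵ / (1.602 × 10⁻¹⁹) = 11.2 kV.

V = 11.2 kV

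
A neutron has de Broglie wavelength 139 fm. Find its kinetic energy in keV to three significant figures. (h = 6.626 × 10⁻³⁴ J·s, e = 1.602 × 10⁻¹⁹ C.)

KE = 42.3 keV

p = h/λ = 6.626 × 10⁻³⁴ / 1.390 × 10⁻¹³ = 4.767 × 10⁻²¹ kg·m/s.
KE = p²/(2m) = (4.767 × 10⁻²¹)² / (2 × 1.675 × 10⁻²⁷) = 6.783 × 10⁻¹⁵ J = 42.3 keV.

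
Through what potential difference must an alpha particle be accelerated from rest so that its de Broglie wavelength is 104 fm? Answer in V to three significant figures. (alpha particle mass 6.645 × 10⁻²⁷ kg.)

p = h/λ = 6.626 × 10⁻³⁴ / 1.040 × 10⁻¹³ = 6.371 × 10⁻²¹ kg·m/s.
KE = p²/(2m) = 3.054 × 10⁻¹⁵ J.
V = KE/2e = 3.054 × 10⁻¹⁵ / (2 × 1.602 × 10⁻¹⁹) = 9530 V.

V = 9530 V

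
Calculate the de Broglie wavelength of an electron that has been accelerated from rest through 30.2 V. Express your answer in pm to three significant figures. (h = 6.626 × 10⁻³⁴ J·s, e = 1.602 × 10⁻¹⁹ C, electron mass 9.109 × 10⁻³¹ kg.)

λ = 223 pm

KE = eV = 1.602 × 10⁻¹⁹ × 30.20 = 4.838 × 10⁻¹⁸ J.
p = √(2mKE) = √(2 × 9.109 × 10⁻³¹ × 4.838 × 10⁻¹⁸) = 2.969 × 10⁻²⁴ kg·m/s.
λ = h/p = 6.626 × 10⁻³⁴ / 2.969 × 10⁻²⁴ = 2.23 × 10⁻¹⁰ m = 223 pm.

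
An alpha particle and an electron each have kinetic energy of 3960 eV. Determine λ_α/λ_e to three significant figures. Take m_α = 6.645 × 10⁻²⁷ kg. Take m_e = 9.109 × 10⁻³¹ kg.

At fixed KE, p = √(2mKE) so λ = h/p ∝ 1/√m.
λ_α/λ_e = √(m_e/m_α) = √(9.109 × 10⁻³¹/6.645 × 10⁻²⁷) = √(1.371 × 10⁻⁴) = 0.0117.

λ_α/λ_e = 0.0117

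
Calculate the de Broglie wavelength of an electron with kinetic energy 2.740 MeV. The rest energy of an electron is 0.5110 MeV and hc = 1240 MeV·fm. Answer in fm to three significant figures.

Total energy E = KE + m₀c² = 2.740 + 0.5110 = 3.2510 MeV.
(pc)² = E² − (m₀c²)² = (3.2510)² − (0.5110)² = 10.31 MeV², so pc = 3.211 MeV.
λ = hc/(pc) = 1240 MeV·fm / 3.211 MeV = 386 fm.

λ = 386 fm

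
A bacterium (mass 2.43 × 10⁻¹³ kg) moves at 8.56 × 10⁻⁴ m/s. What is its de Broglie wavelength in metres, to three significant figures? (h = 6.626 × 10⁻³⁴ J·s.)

p = mv = 2.43 × 10⁻¹³ × 8.56 × 10⁻⁴ = 2.080 × 10⁻¹⁶ kg·m/s.
λ = h/p = 6.626 × 10⁻³⁴ / 2.080 × 10⁻¹⁶ = 3.19 × 10⁻¹⁸ m.

λ = 3.19 × 10⁻¹⁸ m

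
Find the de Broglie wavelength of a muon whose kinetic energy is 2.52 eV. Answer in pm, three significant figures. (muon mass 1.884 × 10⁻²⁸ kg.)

λ = 53.7 pm

KE = 2.52 eV = 4.037 × 10⁻¹⁹ J.
p = √(2mKE) = √(2 × 1.884 × 10⁻²⁸ × 4.037 × 10⁻¹⁹) = 1.233 × 10⁻²³ kg·m/s.
λ = h/p = 6.626 × 10⁻³⁴ / 1.233 × 10⁻²³ = 5.37 × 10⁻¹¹ m = 53.7 pm.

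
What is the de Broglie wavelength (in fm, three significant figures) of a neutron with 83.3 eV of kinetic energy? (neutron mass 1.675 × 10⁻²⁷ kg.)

KE = 83.3 eV = 1.334 × 10⁻¹⁷ J.
p = √(2mKE) = √(2 × 1.675 × 10⁻²⁷ × 1.334 × 10⁻¹⁷) = 2.114 × 10⁻²² kg·m/s.
λ = h/p = 6.626 × 10⁻³⁴ / 2.114 × 10⁻²² = 3.13 × 10⁻¹² m = 3130 fm.

λ = 3130 fm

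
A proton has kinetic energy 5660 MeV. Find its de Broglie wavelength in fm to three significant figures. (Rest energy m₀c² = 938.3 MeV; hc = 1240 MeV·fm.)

Total energy E = KE + m₀c² = 5660 + 938.3 = 6598.3 MeV.
(pc)² = E² − (m₀c²)² = (6598.3)² − (938.3)² = 4.266 × 10⁷ MeV², so pc = 6531 MeV.
λ = hc/(pc) = 1240 MeV·fm / 6531 MeV = 0.190 fm.

λ = 0.190 fm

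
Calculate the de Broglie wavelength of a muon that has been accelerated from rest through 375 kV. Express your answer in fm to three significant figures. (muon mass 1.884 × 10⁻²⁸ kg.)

λ = 139 fm

KE = eV = 1.602 × 10⁻¹⁹ × 3.750 × 10⁵ = 6.008 × 10⁻¹⁴ J.
p = √(2mKE) = √(2 × 1.884 × 10⁻²⁸ × 6.008 × 10⁻¹⁴) = 4.758 × 10⁻²¹ kg·m/s.
λ = h/p = 6.626 × 10⁻³⁴ / 4.758 × 10⁻²¹ = 1.39 × 10⁻¹³ m = 139 fm.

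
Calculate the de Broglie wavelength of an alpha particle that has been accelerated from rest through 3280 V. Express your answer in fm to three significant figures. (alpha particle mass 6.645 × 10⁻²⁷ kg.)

λ = 177 fm

KE = 2eV = 2 × 1.602 × 10⁻¹⁹ × 3280 = 1.051 × 10⁻¹⁵ J.
p = √(2mKE) = √(2 × 6.645 × 10⁻²⁷ × 1.051 × 10⁻¹⁵) = 3.737 × 10⁻²¹ kg·m/s.
λ = h/p = 6.626 × 10⁻³⁴ / 3.737 × 10⁻²¹ = 1.77 × 10⁻¹³ m = 177 fm.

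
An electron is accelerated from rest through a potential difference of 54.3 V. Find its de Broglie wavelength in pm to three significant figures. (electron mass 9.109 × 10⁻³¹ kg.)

KE = eV = 1.602 × 10⁻¹⁹ × 54.30 = 8.699 × 10⁻¹⁸ J.
p = √(2mKE) = √(2 × 9.109 × 10⁻³¹ × 8.699 × 10⁻¹⁸) = 3.981 × 10⁻²⁴ kg·m/s.
λ = h/p = 6.626 × 10⁻³⁴ / 3.981 × 10⁻²⁴ = 1.66 × 10⁻¹⁰ m = 166 pm.

λ = 166 pm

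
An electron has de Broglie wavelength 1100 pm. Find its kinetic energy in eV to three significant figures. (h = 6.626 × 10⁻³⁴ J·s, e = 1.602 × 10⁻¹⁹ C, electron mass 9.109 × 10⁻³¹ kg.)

p = h/λ = 6.626 × 10⁻³⁴ / 1.100 × 10⁻⁹ = 6.024 × 10⁻²⁵ kg·m/s.
KE = p²/(2m) = (6.024 × 10⁻²⁵)² / (2 × 9.109 × 10⁻³¹) = 1.992 × 10⁻¹⁹ J = 1.24 eV.

KE = 1.24 eV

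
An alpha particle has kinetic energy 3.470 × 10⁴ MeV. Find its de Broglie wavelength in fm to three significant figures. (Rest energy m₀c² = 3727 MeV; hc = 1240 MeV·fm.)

λ = 0.0324 fm

Total energy E = KE + m₀c² = 3.470 × 10⁴ + 3727 = 38427 MeV.
(pc)² = E² − (m₀c²)² = (38427)² − (3727)² = 1.463 × 10⁹ MeV², so pc = 3.825 × 10⁴ MeV.
λ = hc/(pc) = 1240 MeV·fm / 3.825 × 10⁴ MeV = 0.0324 fm.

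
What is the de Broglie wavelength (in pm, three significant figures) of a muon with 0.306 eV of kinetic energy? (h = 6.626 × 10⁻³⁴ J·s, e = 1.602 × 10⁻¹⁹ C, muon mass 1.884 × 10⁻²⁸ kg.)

λ = 154 pm

KE = 0.306 eV = 4.902 × 10⁻²⁰ J.
p = √(2mKE) = √(2 × 1.884 × 10⁻²⁸ × 4.902 × 10⁻²⁰) = 4.298 × 10⁻²⁴ kg·m/s.
λ = h/p = 6.626 × 10⁻³⁴ / 4.298 × 10⁻²⁴ = 1.54 × 10⁻¹⁰ m = 154 pm.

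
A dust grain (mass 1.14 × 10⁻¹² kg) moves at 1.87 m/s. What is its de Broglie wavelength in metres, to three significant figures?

p = mv = 1.14 × 10⁻¹² × 1.87 = 2.132 × 10⁻¹² kg·m/s.
λ = h/p = 6.626 × 10⁻³⁴ / 2.132 × 10⁻¹² = 3.11 × 10⁻²² m.

λ = 3.11 × 10⁻²² m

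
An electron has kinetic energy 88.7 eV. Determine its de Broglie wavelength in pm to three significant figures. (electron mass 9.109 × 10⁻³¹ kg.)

KE = 88.7 eV = 1.421 × 10⁻¹⁷ J.
p = √(2mKE) = √(2 × 9.109 × 10⁻³¹ × 1.421 × 10⁻¹⁷) = 5.088 × 10⁻²⁴ kg·m/s.
λ = h/p = 6.626 × 10⁻³⁴ / 5.088 × 10⁻²⁴ = 1.30 × 10⁻¹⁰ m = 130 pm.

λ = 130 pm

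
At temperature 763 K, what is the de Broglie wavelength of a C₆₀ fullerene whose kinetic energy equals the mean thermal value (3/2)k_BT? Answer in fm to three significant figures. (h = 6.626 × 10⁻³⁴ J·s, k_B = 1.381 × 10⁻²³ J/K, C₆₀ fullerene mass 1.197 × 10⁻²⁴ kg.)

KE = (3/2)k_BT = 1.5 × 1.381 × 10⁻²³ × 763 = 1.581 × 10⁻²⁰ J.
p = √(2mKE) = √(2 × 1.197 × 10⁻²⁴ × 1.581 × 10⁻²⁰) = 1.945 × 10⁻²² kg·m/s.
λ = h/p = 3.41 × 10⁻¹² m = 3410 fm.

λ = 3410 fm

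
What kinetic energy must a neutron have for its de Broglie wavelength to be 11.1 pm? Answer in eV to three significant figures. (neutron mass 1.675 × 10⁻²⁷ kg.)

KE = 6.64 eV

p = h/λ = 6.626 × 10⁻³⁴ / 1.110 × 10⁻¹¹ = 5.969 × 10⁻²³ kg·m/s.
KE = p²/(2m) = (5.969 × 10⁻²³)² / (2 × 1.675 × 10⁻²⁷) = 1.064 × 10⁻¹⁸ J = 6.64 eV.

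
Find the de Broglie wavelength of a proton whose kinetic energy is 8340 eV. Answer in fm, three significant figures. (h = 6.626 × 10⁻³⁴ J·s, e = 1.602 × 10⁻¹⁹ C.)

KE = 8340 eV = 1.336 × 10⁻¹⁵ J.
p = √(2mKE) = √(2 × 1.673 × 10⁻²⁷ × 1.336 × 10⁻¹⁵) = 2.114 × 10⁻²¹ kg·m/s.
λ = h/p = 6.626 × 10⁻³⁴ / 2.114 × 10⁻²¹ = 3.13 × 10⁻¹³ m = 313 fm.

λ = 313 fm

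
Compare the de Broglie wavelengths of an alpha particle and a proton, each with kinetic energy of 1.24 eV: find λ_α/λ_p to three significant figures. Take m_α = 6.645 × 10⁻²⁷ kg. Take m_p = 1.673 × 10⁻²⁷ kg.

λ_α/λ_p = 0.502

At fixed KE, p = √(2mKE) so λ = h/p ∝ 1/√m.
λ_α/λ_p = √(m_p/m_α) = √(1.673 × 10⁻²⁷/6.645 × 10⁻²⁷) = √(0.2518) = 0.502.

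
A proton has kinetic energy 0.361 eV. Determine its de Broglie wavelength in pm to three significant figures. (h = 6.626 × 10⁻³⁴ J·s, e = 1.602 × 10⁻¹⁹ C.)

λ = 47.6 pm

KE = 0.361 eV = 5.783 × 10⁻²⁰ J.
p = √(2mKE) = √(2 × 1.673 × 10⁻²⁷ × 5.783 × 10⁻²⁰) = 1.391 × 10⁻²³ kg·m/s.
λ = h/p = 6.626 × 10⁻³⁴ / 1.391 × 10⁻²³ = 4.76 × 10⁻¹¹ m = 47.6 pm.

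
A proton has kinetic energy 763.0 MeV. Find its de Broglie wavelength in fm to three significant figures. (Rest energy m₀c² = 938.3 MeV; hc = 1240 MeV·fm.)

Total energy E = KE + m₀c² = 763.0 + 938.3 = 1701.3 MeV.
(pc)² = E² − (m₀c²)² = (1701.3)² − (938.3)² = 2.014 × 10⁶ MeV², so pc = 1419 MeV.
λ = hc/(pc) = 1240 MeV·fm / 1419 MeV = 0.874 fm.

λ = 0.874 fm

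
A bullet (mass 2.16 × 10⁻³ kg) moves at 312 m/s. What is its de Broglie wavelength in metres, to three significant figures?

λ = 9.83 × 10⁻³⁴ m

p = mv = 2.16 × 10⁻³ × 312 = 6.739 × 10⁻¹ kg·m/s.
λ = h/p = 6.626 × 10⁻³⁴ / 6.739 × 10⁻¹ = 9.83 × 10⁻³⁴ m.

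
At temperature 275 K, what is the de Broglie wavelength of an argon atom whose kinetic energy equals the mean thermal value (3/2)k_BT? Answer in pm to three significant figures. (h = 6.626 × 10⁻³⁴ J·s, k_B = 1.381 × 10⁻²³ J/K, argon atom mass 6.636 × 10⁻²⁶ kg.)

KE = (3/2)k_BT = 1.5 × 1.381 × 10⁻²³ × 275 = 5.697 × 10⁻²¹ J.
p = √(2mKE) = √(2 × 6.636 × 10⁻²⁶ × 5.697 × 10⁻²¹) = 2.750 × 10⁻²³ kg·m/s.
λ = h/p = 2.41 × 10⁻¹¹ m = 24.1 pm.

λ = 24.1 pm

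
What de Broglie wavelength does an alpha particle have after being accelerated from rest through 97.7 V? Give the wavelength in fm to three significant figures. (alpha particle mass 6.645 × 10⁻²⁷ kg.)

λ = 1030 fm

KE = 2eV = 2 × 1.602 × 10⁻¹⁹ × 97.70 = 3.130 × 10⁻¹⁷ J.
p = √(2mKE) = √(2 × 6.645 × 10⁻²⁷ × 3.130 × 10⁻¹⁷) = 6.450 × 10⁻²² kg·m/s.
λ = h/p = 6.626 × 10⁻³⁴ / 6.450 × 10⁻²² = 1.03 × 10⁻¹² m = 1030 fm.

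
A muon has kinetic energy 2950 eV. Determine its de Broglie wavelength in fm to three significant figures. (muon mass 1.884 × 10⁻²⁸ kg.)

λ = 1570 fm

KE = 2950 eV = 4.726 × 10⁻¹⁶ J.
p = √(2mKE) = √(2 × 1.884 × 10⁻²⁸ × 4.726 × 10⁻¹⁶) = 4.220 × 10⁻²² kg·m/s.
λ = h/p = 6.626 × 10⁻³⁴ / 4.220 × 10⁻²² = 1.57 × 10⁻¹² m = 1570 fm.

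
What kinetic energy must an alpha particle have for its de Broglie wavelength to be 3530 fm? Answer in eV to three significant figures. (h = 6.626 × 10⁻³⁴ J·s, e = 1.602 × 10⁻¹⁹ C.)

p = h/λ = 6.626 × 10⁻³⁴ / 3.530 × 10⁻¹² = 1.877 × 10⁻²² kg·m/s.
KE = p²/(2m) = (1.877 × 10⁻²²)² / (2 × 6.645 × 10⁻²⁷) = 2.651 × 10⁻¹⁸ J = 16.5 eV.

KE = 16.5 eV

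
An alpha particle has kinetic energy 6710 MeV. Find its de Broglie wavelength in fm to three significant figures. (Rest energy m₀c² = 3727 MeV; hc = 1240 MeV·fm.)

λ = 0.127 fm

Total energy E = KE + m₀c² = 6710 + 3727 = 10437 MeV.
(pc)² = E² − (m₀c²)² = (10437)² − (3727)² = 9.504 × 10⁷ MeV², so pc = 9749 MeV.
λ = hc/(pc) = 1240 MeV·fm / 9749 MeV = 0.127 fm.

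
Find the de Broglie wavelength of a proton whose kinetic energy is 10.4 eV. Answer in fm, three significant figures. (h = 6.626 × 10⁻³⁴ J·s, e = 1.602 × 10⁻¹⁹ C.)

λ = 8870 fm

KE = 10.4 eV = 1.666 × 10⁻¹⁸ J.
p = √(2mKE) = √(2 × 1.673 × 10⁻²⁷ × 1.666 × 10⁻¹⁸) = 7.466 × 10⁻²³ kg·m/s.
λ = h/p = 6.626 × 10⁻³⁴ / 7.466 × 10⁻²³ = 8.87 × 10⁻¹² m = 8870 fm.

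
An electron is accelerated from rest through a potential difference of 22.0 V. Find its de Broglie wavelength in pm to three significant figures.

KE = eV = 1.602 × 10⁻¹⁹ × 22.00 = 3.524 × 10⁻¹⁸ J.
p = √(2mKE) = √(2 × 9.109 × 10⁻³¹ × 3.524 × 10⁻¹⁸) = 2.534 × 10⁻²⁴ kg·m/s.
λ = h/p = 6.626 × 10⁻³⁴ / 2.534 × 10⁻²⁴ = 2.61 × 10⁻¹⁰ m = 261 pm.

λ = 261 pm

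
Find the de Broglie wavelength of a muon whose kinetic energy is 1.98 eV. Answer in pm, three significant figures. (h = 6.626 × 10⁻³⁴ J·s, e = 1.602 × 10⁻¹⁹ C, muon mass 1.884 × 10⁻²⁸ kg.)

λ = 60.6 pm

KE = 1.98 eV = 3.172 × 10⁻¹⁹ J.
p = √(2mKE) = √(2 × 1.884 × 10⁻²⁸ × 3.172 × 10⁻¹⁹) = 1.093 × 10⁻²³ kg·m/s.
λ = h/p = 6.626 × 10⁻³⁴ / 1.093 × 10⁻²³ = 6.06 × 10⁻¹¹ m = 60.6 pm.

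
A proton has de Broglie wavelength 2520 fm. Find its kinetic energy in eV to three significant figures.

KE = 129 eV

p = h/λ = 6.626 × 10⁻³⁴ / 2.520 × 10⁻¹² = 2.629 × 10⁻²² kg·m/s.
KE = p²/(2m) = (2.629 × 10⁻²²)² / (2 × 1.673 × 10⁻²⁷) = 2.066 × 10⁻¹⁷ J = 129 eV.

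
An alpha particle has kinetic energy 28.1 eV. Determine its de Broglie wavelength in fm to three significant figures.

KE = 28.1 eV = 4.502 × 10⁻¹⁸ J.
p = √(2mKE) = √(2 × 6.645 × 10⁻²⁷ × 4.502 × 10⁻¹⁸) = 2.446 × 10⁻²² kg·m/s.
λ = h/p = 6.626 × 10⁻³⁴ / 2.446 × 10⁻²² = 2.71 × 10⁻¹² m = 2710 fm.

λ = 2710 fm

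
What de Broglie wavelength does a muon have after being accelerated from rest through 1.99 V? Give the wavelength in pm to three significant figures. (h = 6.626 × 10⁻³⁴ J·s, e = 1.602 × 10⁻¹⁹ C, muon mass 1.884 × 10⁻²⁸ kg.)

KE = eV = 1.602 × 10⁻¹⁹ × 1.990 = 3.188 × 10⁻¹⁹ J.
p = √(2mKE) = √(2 × 1.884 × 10⁻²⁸ × 3.188 × 10⁻¹⁹) = 1.096 × 10⁻²³ kg·m/s.
λ = h/p = 6.626 × 10⁻³⁴ / 1.096 × 10⁻²³ = 6.05 × 10⁻¹¹ m = 60.5 pm.

λ = 60.5 pm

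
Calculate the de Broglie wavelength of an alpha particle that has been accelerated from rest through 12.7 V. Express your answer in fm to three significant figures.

λ = 2850 fm

KE = 2eV = 2 × 1.602 × 10⁻¹⁹ × 12.70 = 4.069 × 10⁻¹⁸ J.
p = √(2mKE) = √(2 × 6.645 × 10⁻²⁷ × 4.069 × 10⁻¹⁸) = 2.325 × 10⁻²² kg·m/s.
λ = h/p = 6.626 × 10⁻³⁴ / 2.325 × 10⁻²² = 2.85 × 10⁻¹² m = 2850 fm.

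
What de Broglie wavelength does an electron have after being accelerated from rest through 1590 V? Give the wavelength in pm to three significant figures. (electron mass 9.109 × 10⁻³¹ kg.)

λ = 30.8 pm

KE = eV = 1.602 × 10⁻¹⁹ × 1590 = 2.547 × 10⁻¹⁶ J.
p = √(2mKE) = √(2 × 9.109 × 10⁻³¹ × 2.547 × 10⁻¹⁶) = 2.154 × 10⁻²³ kg·m/s.
λ = h/p = 6.626 × 10⁻³⁴ / 2.154 × 10⁻²³ = 3.08 × 10⁻¹¹ m = 30.8 pm.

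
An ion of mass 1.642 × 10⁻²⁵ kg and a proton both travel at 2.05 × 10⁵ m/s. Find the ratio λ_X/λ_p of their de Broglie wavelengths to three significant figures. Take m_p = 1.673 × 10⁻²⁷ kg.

λ_X/λ_p = 0.0102

At fixed v, p = mv so λ = h/(mv) ∝ 1/m.
λ_X/λ_p = m_p/m_X = 1.673 × 10⁻²⁷/1.642 × 10⁻²⁵ = 0.0102.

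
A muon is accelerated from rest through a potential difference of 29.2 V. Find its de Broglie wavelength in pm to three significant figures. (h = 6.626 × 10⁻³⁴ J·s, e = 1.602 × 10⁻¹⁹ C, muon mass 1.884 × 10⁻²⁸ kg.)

KE = eV = 1.602 × 10⁻¹⁹ × 29.20 = 4.678 × 10⁻¹⁸ J.
p = √(2mKE) = √(2 × 1.884 × 10⁻²⁸ × 4.678 × 10⁻¹⁸) = 4.198 × 10⁻²³ kg·m/s.
λ = h/p = 6.626 × 10⁻³⁴ / 4.198 × 10⁻²³ = 1.58 × 10⁻¹¹ m = 15.8 pm.

λ = 15.8 pm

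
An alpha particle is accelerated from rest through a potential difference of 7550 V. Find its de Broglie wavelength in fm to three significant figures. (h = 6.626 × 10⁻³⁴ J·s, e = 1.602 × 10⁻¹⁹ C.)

λ = 117 fm

KE = 2eV = 2 × 1.602 × 10⁻¹⁹ × 7550 = 2.419 × 10⁻¹⁵ J.
p = √(2mKE) = √(2 × 6.645 × 10⁻²⁷ × 2.419 × 10⁻¹⁵) = 5.670 × 10⁻²¹ kg·m/s.
λ = h/p = 6.626 × 10⁻³⁴ / 5.670 × 10⁻²¹ = 1.17 × 10⁻¹³ m = 117 fm.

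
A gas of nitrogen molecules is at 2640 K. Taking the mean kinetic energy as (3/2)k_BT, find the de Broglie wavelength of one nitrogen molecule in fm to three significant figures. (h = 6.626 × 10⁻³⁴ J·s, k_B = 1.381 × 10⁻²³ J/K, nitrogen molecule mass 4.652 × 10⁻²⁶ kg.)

KE = (3/2)k_BT = 1.5 × 1.381 × 10⁻²³ × 2640 = 5.469 × 10⁻²⁰ J.
p = √(2mKE) = √(2 × 4.652 × 10⁻²⁶ × 5.469 × 10⁻²⁰) = 7.133 × 10⁻²³ kg·m/s.
λ = h/p = 9.29 × 10⁻¹² m = 9290 fm.

λ = 9290 fm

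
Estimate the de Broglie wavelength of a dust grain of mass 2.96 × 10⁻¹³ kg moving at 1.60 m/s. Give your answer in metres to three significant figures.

p = mv = 2.96 × 10⁻¹³ × 1.60 = 4.736 × 10⁻¹³ kg·m/s.
λ = h/p = 6.626 × 10⁻³⁴ / 4.736 × 10⁻¹³ = 1.40 × 10⁻²¹ m.

λ = 1.40 × 10⁻²¹ m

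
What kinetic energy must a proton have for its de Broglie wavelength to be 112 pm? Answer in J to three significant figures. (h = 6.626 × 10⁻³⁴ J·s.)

KE = 1.05 × 10⁻²⁰ J

p = h/λ = 6.626 × 10⁻³⁴ / 1.120 × 10⁻¹⁰ = 5.916 × 10⁻²⁴ kg·m/s.
KE = p²/(2m) = (5.916 × 10⁻²⁴)² / (2 × 1.673 × 10⁻²⁷) = 1.046 × 10⁻²⁰ J = 1.05 × 10⁻²⁰ J.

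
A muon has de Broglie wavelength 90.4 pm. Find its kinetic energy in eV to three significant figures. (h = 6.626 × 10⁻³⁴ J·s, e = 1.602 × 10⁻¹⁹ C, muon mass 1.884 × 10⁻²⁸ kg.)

p = h/λ = 6.626 × 10⁻³⁴ / 9.040 × 10⁻¹¹ = 7.330 × 10⁻²⁴ kg·m/s.
KE = p²/(2m) = (7.330 × 10⁻²⁴)² / (2 × 1.884 × 10⁻²⁸) = 1.426 × 10⁻¹⁹ J = 0.890 eV.

KE = 0.890 eV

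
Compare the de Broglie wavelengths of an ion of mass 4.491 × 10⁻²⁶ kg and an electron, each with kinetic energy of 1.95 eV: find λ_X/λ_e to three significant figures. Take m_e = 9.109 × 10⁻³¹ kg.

At fixed KE, p = √(2mKE) so λ = h/p ∝ 1/√m.
λ_X/λ_e = √(m_e/m_X) = √(9.109 × 10⁻³¹/4.491 × 10⁻²⁶) = √(2.028 × 10⁻⁵) = 4.50 × 10⁻³.

λ_X/λ_e = 4.50 × 10⁻³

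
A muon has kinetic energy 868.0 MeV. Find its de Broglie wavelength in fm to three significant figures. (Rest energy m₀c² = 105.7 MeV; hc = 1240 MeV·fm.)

Total energy E = KE + m₀c² = 868.0 + 105.7 = 973.7 MeV.
(pc)² = E² − (m₀c²)² = (973.7)² − (105.7)² = 9.369 × 10⁵ MeV², so pc = 967.9 MeV.
λ = hc/(pc) = 1240 MeV·fm / 967.9 MeV = 1.28 fm.

λ = 1.28 fm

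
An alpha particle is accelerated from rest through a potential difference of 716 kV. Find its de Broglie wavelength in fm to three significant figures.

KE = 2eV = 2 × 1.602 × 10⁻¹⁹ × 7.160 × 10⁵ = 2.294 × 10⁻¹³ J.
p = √(2mKE) = √(2 × 6.645 × 10⁻²⁷ × 2.294 × 10⁻¹³) = 5.522 × 10⁻²⁰ kg·m/s.
λ = h/p = 6.626 × 10⁻³⁴ / 5.522 × 10⁻²⁰ = 1.20 × 10⁻¹⁴ m = 12.0 fm.

λ = 12.0 fm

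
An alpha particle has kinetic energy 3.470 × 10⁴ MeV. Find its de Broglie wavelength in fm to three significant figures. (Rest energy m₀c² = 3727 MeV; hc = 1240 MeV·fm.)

λ = 0.0324 fm

Total energy E = KE + m₀c² = 3.470 × 10⁴ + 3727 = 38427 MeV.
(pc)² = E² − (m₀c²)² = (38427)² − (3727)² = 1.463 × 10⁹ MeV², so pc = 3.825 × 10⁴ MeV.
λ = hc/(pc) = 1240 MeV·fm / 3.825 × 10⁴ MeV = 0.0324 fm.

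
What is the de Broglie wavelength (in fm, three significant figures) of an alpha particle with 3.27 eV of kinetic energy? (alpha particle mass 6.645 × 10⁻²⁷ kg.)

KE = 3.27 eV = 5.239 × 10⁻¹⁹ J.
p = √(2mKE) = √(2 × 6.645 × 10⁻²⁷ × 5.239 × 10⁻¹⁹) = 8.344 × 10⁻²³ kg·m/s.
λ = h/p = 6.626 × 10⁻³⁴ / 8.344 × 10⁻²³ = 7.94 × 10⁻¹² m = 7940 fm.

λ = 7940 fm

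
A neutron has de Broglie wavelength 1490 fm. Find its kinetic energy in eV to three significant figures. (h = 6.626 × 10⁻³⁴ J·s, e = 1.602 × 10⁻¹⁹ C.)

KE = 368 eV

p = h/λ = 6.626 × 10⁻³⁴ / 1.490 × 10⁻¹² = 4.447 × 10⁻²² kg·m/s.
KE = p²/(2m) = (4.447 × 10⁻²²)² / (2 × 1.675 × 10⁻²⁷) = 5.903 × 10⁻¹⁷ J = 368 eV.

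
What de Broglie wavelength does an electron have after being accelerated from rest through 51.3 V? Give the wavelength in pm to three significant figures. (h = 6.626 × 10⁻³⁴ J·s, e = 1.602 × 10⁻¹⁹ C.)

KE = eV = 1.602 × 10⁻¹⁹ × 51.30 = 8.218 × 10⁻¹⁸ J.
p = √(2mKE) = √(2 × 9.109 × 10⁻³¹ × 8.218 × 10⁻¹⁸) = 3.869 × 10⁻²⁴ kg·m/s.
λ = h/p = 6.626 × 10⁻³⁴ / 3.869 × 10⁻²⁴ = 1.71 × 10⁻¹⁰ m = 171 pm.

λ = 171 pm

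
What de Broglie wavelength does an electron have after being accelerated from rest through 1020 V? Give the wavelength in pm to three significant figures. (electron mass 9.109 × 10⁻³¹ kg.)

λ = 38.4 pm

KE = eV = 1.602 × 10⁻¹⁹ × 1020 = 1.634 × 10⁻¹⁶ J.
p = √(2mKE) = √(2 × 9.109 × 10⁻³¹ × 1.634 × 10⁻¹⁶) = 1.725 × 10⁻²³ kg·m/s.
λ = h/p = 6.626 × 10⁻³⁴ / 1.725 × 10⁻²³ = 3.84 × 10⁻¹¹ m = 38.4 pm.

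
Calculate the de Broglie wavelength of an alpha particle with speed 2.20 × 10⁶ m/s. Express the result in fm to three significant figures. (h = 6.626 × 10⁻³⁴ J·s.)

p = mv = 6.645 × 10⁻²⁷ × 2.20 × 10⁶ = 1.462 × 10⁻²⁰ kg·m/s.
λ = h/p = 6.626 × 10⁻³⁴ / 1.462 × 10⁻²⁰ = 4.53 × 10⁻¹⁴ m = 45.3 fm.

λ = 45.3 fm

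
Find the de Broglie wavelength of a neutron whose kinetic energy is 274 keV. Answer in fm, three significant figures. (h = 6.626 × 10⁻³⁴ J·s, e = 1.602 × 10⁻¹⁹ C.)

KE = 274 keV = 4.389 × 10⁻¹⁴ J.
p = √(2mKE) = √(2 × 1.675 × 10⁻²⁷ × 4.389 × 10⁻¹⁴) = 1.213 × 10⁻²⁰ kg·m/s.
λ = h/p = 6.626 × 10⁻³⁴ / 1.213 × 10⁻²⁰ = 5.46 × 10⁻¹⁴ m = 54.6 fm.

λ = 54.6 fm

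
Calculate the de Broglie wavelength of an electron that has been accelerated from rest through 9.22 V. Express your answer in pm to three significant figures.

KE = eV = 1.602 × 10⁻¹⁹ × 9.220 = 1.477 × 10⁻¹⁸ J.
p = √(2mKE) = √(2 × 9.109 × 10⁻³¹ × 1.477 × 10⁻¹⁸) = 1.640 × 10⁻²⁴ kg·m/s.
λ = h/p = 6.626 × 10⁻³⁴ / 1.640 × 10⁻²⁴ = 4.04 × 10⁻¹⁰ m = 404 pm.

λ = 404 pm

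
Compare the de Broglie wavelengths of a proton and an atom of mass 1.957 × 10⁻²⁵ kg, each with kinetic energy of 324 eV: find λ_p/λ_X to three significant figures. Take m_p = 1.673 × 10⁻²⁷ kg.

λ_p/λ_X = 10.8

At fixed KE, p = √(2mKE) so λ = h/p ∝ 1/√m.
λ_p/λ_X = √(m_X/m_p) = √(1.957 × 10⁻²⁵/1.673 × 10⁻²⁷) = √(117.0) = 10.8.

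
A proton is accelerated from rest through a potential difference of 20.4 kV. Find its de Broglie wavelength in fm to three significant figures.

KE = eV = 1.602 × 10⁻¹⁹ × 2.040 × 10⁴ = 3.268 × 10⁻¹⁵ J.
p = √(2mKE) = √(2 × 1.673 × 10⁻²⁷ × 3.268 × 10⁻¹⁵) = 3.307 × 10⁻²¹ kg·m/s.
λ = h/p = 6.626 × 10⁻³⁴ / 3.307 × 10⁻²¹ = 2.00 × 10⁻¹³ m = 200 fm.

λ = 200 fm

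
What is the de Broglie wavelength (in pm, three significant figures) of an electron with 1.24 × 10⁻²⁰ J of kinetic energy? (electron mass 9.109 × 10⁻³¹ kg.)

λ = 4410 pm

p = √(2mKE) = √(2 × 9.109 × 10⁻³¹ × 1.240 × 10⁻²⁰) = 1.503 × 10⁻²⁵ kg·m/s.
λ = h/p = 6.626 × 10⁻³⁴ / 1.503 × 10⁻²⁵ = 4.41 × 10⁻⁹ m = 4410 pm.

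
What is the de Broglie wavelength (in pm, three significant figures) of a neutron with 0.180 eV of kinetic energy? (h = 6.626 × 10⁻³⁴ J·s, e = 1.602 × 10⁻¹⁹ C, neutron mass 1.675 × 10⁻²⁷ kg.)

λ = 67.4 pm

KE = 0.180 eV = 2.884 × 10⁻²⁰ J.
p = √(2mKE) = √(2 × 1.675 × 10⁻²⁷ × 2.884 × 10⁻²⁰) = 9.829 × 10⁻²⁴ kg·m/s.
λ = h/p = 6.626 × 10⁻³⁴ / 9.829 × 10⁻²⁴ = 6.74 × 10⁻¹¹ m = 67.4 pm.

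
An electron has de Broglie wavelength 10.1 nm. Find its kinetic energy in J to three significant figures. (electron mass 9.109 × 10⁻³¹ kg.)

KE = 2.36 × 10⁻²¹ J

p = h/λ = 6.626 × 10⁻³⁴ / 1.010 × 10⁻⁸ = 6.560 × 10⁻²⁶ kg·m/s.
KE = p²/(2m) = (6.560 × 10⁻²⁶)² / (2 × 9.109 × 10⁻³¹) = 2.362 × 10⁻²¹ J = 2.36 × 10⁻²¹ J.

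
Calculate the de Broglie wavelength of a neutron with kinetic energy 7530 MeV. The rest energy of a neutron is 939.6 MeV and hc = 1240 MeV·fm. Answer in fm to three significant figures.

Total energy E = KE + m₀c² = 7530 + 939.6 = 8469.6 MeV.
(pc)² = E² − (m₀c²)² = (8469.6)² − (939.6)² = 7.085 × 10⁷ MeV², so pc = 8417 MeV.
λ = hc/(pc) = 1240 MeV·fm / 8417 MeV = 0.147 fm.

λ = 0.147 fm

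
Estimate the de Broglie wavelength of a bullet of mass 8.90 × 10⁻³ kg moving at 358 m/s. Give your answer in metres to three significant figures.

λ = 2.08 × 10⁻³⁴ m

p = mv = 8.90 × 10⁻³ × 358 = 3.186 kg·m/s.
λ = h/p = 6.626 × 10⁻³⁴ / 3.186 = 2.08 × 10⁻³⁴ m.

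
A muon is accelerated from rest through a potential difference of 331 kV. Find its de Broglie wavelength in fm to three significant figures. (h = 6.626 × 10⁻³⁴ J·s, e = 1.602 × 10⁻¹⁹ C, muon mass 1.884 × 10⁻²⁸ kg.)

KE = eV = 1.602 × 10⁻¹⁹ × 3.310 × 10⁵ = 5.303 × 10⁻¹⁴ J.
p = √(2mKE) = √(2 × 1.884 × 10⁻²⁸ × 5.303 × 10⁻¹⁴) = 4.470 × 10⁻²¹ kg·m/s.
λ = h/p = 6.626 × 10⁻³⁴ / 4.470 × 10⁻²¹ = 1.48 × 10⁻¹³ m = 148 fm.

λ = 148 fm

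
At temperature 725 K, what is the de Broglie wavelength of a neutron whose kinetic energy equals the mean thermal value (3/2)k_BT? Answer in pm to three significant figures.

λ = 93.4 pm

KE = (3/2)k_BT = 1.5 × 1.381 × 10⁻²³ × 725 = 1.502 × 10⁻²⁰ J.
p = √(2mKE) = √(2 × 1.675 × 10⁻²⁷ × 1.502 × 10⁻²⁰) = 7.093 × 10⁻²⁴ kg·m/s.
λ = h/p = 9.34 × 10⁻¹¹ m = 93.4 pm.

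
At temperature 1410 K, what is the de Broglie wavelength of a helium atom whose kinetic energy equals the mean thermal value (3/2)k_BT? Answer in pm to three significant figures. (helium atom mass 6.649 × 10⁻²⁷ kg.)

KE = (3/2)k_BT = 1.5 × 1.381 × 10⁻²³ × 1410 = 2.921 × 10⁻²⁰ J.
p = √(2mKE) = √(2 × 6.649 × 10⁻²⁷ × 2.921 × 10⁻²⁰) = 1.971 × 10⁻²³ kg·m/s.
λ = h/p = 3.36 × 10⁻¹¹ m = 33.6 pm.

λ = 33.6 pm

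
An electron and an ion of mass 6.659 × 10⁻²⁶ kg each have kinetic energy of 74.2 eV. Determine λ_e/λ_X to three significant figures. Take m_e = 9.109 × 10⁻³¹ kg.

λ_e/λ_X = 270

At fixed KE, p = √(2mKE) so λ = h/p ∝ 1/√m.
λ_e/λ_X = √(m_X/m_e) = √(6.659 × 10⁻²⁶/9.109 × 10⁻³¹) = √(7.310 × 10⁴) = 270.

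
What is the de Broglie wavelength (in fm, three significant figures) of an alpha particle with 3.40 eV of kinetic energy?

KE = 3.40 eV = 5.447 × 10⁻¹⁹ J.
p = √(2mKE) = √(2 × 6.645 × 10⁻²⁷ × 5.447 × 10⁻¹⁹) = 8.508 × 10⁻²³ kg·m/s.
λ = h/p = 6.626 × 10⁻³⁴ / 8.508 × 10⁻²³ = 7.79 × 10⁻¹² m = 7790 fm.

λ = 7790 fm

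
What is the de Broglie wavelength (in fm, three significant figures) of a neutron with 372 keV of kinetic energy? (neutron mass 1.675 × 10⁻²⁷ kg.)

KE = 372 keV = 5.959 × 10⁻¹⁴ J.
p = √(2mKE) = √(2 × 1.675 × 10⁻²⁷ × 5.959 × 10⁻¹⁴) = 1.413 × 10⁻²⁰ kg·m/s.
λ = h/p = 6.626 × 10⁻³⁴ / 1.413 × 10⁻²⁰ = 4.69 × 10⁻¹⁴ m = 46.9 fm.

λ = 46.9 fm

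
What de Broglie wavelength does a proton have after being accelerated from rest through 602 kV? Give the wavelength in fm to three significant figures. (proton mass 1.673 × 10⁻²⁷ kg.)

KE = eV = 1.602 × 10⁻¹⁹ × 6.020 × 10⁵ = 9.644 × 10⁻¹⁴ J.
p = √(2mKE) = √(2 × 1.673 × 10⁻²⁷ × 9.644 × 10⁻¹⁴) = 1.796 × 10⁻²⁰ kg·m/s.
λ = h/p = 6.626 × 10⁻³⁴ / 1.796 × 10⁻²⁰ = 3.69 × 10⁻¹⁴ m = 36.9 fm.

λ = 36.9 fm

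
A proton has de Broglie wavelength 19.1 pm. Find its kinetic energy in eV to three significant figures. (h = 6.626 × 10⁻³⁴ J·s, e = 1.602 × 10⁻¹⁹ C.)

p = h/λ = 6.626 × 10⁻³⁴ / 1.910 × 10⁻¹¹ = 3.469 × 10⁻²³ kg·m/s.
KE = p²/(2m) = (3.469 × 10⁻²³)² / (2 × 1.673 × 10⁻²⁷) = 3.597 × 10⁻¹⁹ J = 2.25 eV.

KE = 2.25 eV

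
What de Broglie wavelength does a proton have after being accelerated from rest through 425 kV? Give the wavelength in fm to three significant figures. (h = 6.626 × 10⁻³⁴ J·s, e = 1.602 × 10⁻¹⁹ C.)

KE = eV = 1.602 × 10⁻¹⁹ × 4.250 × 10⁵ = 6.809 × 10⁻¹⁴ J.
p = √(2mKE) = √(2 × 1.673 × 10⁻²⁷ × 6.809 × 10⁻¹⁴) = 1.509 × 10⁻²⁰ kg·m/s.
λ = h/p = 6.626 × 10⁻³⁴ / 1.509 × 10⁻²⁰ = 4.39 × 10⁻¹⁴ m = 43.9 fm.

λ = 43.9 fm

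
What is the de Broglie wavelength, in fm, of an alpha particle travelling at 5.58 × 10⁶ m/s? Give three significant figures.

λ = 17.9 fm

p = mv = 6.645 × 10⁻²⁷ × 5.58 × 10⁶ = 3.708 × 10⁻²⁰ kg·m/s.
λ = h/p = 6.626 × 10⁻³⁴ / 3.708 × 10⁻²⁰ = 1.79 × 10⁻¹⁴ m = 17.9 fm.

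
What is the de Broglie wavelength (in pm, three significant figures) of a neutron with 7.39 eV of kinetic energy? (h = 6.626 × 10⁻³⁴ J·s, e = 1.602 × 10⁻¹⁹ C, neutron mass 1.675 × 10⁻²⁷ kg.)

KE = 7.39 eV = 1.184 × 10⁻¹⁸ J.
p = √(2mKE) = √(2 × 1.675 × 10⁻²⁷ × 1.184 × 10⁻¹⁸) = 6.298 × 10⁻²³ kg·m/s.
λ = h/p = 6.626 × 10⁻³⁴ / 6.298 × 10⁻²³ = 1.05 × 10⁻¹¹ m = 10.5 pm.

λ = 10.5 pm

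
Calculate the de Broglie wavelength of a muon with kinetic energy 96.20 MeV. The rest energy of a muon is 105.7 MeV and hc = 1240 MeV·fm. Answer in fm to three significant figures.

Total energy E = KE + m₀c² = 96.20 + 105.7 = 201.90 MeV.
(pc)² = E² − (m₀c²)² = (201.90)² − (105.7)² = 2.959 × 10⁴ MeV², so pc = 172.0 MeV.
λ = hc/(pc) = 1240 MeV·fm / 172.0 MeV = 7.21 fm.

λ = 7.21 fm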